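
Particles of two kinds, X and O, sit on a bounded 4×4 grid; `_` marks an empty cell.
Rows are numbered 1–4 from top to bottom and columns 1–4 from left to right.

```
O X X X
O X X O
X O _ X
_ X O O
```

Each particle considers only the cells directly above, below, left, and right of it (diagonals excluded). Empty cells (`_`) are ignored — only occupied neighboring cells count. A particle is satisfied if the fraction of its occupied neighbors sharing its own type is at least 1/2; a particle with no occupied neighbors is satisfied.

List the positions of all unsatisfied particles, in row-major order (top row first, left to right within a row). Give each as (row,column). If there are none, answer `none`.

(2,1), (2,4), (3,1), (3,2), (3,4), (4,2)

Row 1: (1,1)O 1/2 ✓ · (1,2)X 2/3 ✓ · (1,3)X 3/3 ✓ · (1,4)X 1/2 ✓
Row 2: (2,1)O 1/3 ✗ · (2,2)X 2/4 ✓ · (2,3)X 2/3 ✓ · (2,4)O 0/3 ✗
Row 3: (3,1)X 0/2 ✗ · (3,2)O 0/3 ✗ · (3,4)X 0/2 ✗
Row 4: (4,2)X 0/2 ✗ · (4,3)O 1/2 ✓ · (4,4)O 1/2 ✓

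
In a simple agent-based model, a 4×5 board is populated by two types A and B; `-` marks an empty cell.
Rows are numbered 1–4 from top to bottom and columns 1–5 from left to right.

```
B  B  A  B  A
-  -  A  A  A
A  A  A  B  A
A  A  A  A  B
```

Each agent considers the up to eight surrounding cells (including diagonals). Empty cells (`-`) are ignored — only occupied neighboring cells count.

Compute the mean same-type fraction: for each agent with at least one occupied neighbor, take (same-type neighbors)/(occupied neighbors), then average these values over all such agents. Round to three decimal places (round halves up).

0.652

Row 1: (1,1)B 1/1 · (1,2)B 1/3 · (1,3)A 2/4 · (1,4)B 0/5 · (1,5)A 2/3
Row 2: (2,3)A 4/7 · (2,4)A 6/8 · (2,5)A 3/5
Row 3: (3,1)A 3/3 · (3,2)A 6/6 · (3,3)A 6/7 · (3,4)B 1/8 · (3,5)A 3/5
Row 4: (4,1)A 3/3 · (4,2)A 5/5 · (4,3)A 4/5 · (4,4)A 3/5 · (4,5)B 1/3
Sum over 18 agents: 1/1 + 1/3 + 2/4 + 0/5 + 2/3 + 4/7 + 6/8 + 3/5 + 3/3 + 6/6 + 6/7 + 1/8 + 3/5 + 3/3 + 5/5 + 4/5 + 3/5 + 1/3 = 9859/840; mean = 9859/840 ÷ 18 = 9859/15120 = 0.652050… → 0.652.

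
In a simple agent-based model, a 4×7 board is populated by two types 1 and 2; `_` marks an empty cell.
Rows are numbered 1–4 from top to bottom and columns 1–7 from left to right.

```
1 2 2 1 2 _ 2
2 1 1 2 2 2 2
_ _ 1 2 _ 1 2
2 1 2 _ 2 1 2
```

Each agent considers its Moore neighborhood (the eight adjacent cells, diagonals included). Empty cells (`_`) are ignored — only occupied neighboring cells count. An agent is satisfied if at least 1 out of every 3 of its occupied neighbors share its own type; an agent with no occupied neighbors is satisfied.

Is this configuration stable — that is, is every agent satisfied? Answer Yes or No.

No

(1,1)1 1/3 satisfied
(1,2)2 2/5 satisfied
(1,3)2 2/5 satisfied
(1,4)1 1/5 not
(1,5)2 3/4 satisfied
(1,7)2 2/2 satisfied
(2,1)2 1/3 satisfied
(2,2)1 3/6 satisfied
(2,3)1 3/7 satisfied
(2,4)2 4/7 satisfied
(2,5)2 4/6 satisfied
(2,6)2 5/6 satisfied
(2,7)2 3/4 satisfied
(3,3)1 3/6 satisfied
(3,4)2 4/6 satisfied
(3,6)1 1/7 not
(3,7)2 3/5 satisfied
(4,1)2 0/1 not
(4,2)1 1/3 satisfied
(4,3)2 1/3 satisfied
(4,5)2 1/3 satisfied
(4,6)1 1/4 not
(4,7)2 1/3 satisfied
For instance (1,4) has only 1/5 same-type neighbors, below 1/3.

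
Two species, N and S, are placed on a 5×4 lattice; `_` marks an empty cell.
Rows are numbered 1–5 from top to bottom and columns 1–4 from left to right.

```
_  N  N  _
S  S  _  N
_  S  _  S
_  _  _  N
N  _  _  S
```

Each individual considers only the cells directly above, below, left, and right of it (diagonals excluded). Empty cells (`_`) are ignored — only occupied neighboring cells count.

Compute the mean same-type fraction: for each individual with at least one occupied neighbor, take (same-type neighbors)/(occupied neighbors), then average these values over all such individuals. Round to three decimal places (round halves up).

0.463

(1,2)N 1/2
(1,3)N 1/1
(2,1)S 1/1
(2,2)S 2/3
(2,4)N 0/1
(3,2)S 1/1
(3,4)S 0/2
(4,4)N 0/2
(5,1)N — no occupied neighbors
(5,4)S 0/1
Sum over 9 individuals: 1/2 + 1/1 + 1/1 + 2/3 + 0/1 + 1/1 + 0/2 + 0/2 + 0/1 = 25/6; mean = 25/6 ÷ 9 = 25/54 = 0.462962… → 0.463.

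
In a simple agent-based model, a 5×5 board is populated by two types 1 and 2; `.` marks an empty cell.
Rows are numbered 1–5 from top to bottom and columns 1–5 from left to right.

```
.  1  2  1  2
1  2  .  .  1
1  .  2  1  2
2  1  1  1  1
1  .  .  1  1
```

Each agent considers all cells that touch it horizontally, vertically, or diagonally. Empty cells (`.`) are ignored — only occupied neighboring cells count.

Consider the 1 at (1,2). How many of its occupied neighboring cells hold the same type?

1

Occupied neighbors of (1,2): (1,3)=2, (2,1)=1, (2,2)=2.
Same type (1): 1 of 3.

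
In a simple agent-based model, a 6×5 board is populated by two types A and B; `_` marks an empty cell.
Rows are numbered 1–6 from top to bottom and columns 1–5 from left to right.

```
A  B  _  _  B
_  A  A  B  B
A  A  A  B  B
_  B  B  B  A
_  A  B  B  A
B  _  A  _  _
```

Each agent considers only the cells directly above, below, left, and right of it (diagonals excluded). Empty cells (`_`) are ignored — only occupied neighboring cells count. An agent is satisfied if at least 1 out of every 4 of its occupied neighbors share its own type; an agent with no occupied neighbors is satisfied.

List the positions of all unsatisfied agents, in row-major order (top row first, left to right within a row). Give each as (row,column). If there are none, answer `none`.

Row 1: (1,1)A 0/1 ✗ · (1,2)B 0/2 ✗ · (1,5)B 1/1 ✓
Row 2: (2,2)A 2/3 ✓ · (2,3)A 2/3 ✓ · (2,4)B 2/3 ✓ · (2,5)B 3/3 ✓
Row 3: (3,1)A 1/1 ✓ · (3,2)A 3/4 ✓ · (3,3)A 2/4 ✓ · (3,4)B 3/4 ✓ · (3,5)B 2/3 ✓
Row 4: (4,2)B 1/3 ✓ · (4,3)B 3/4 ✓ · (4,4)B 3/4 ✓ · (4,5)A 1/3 ✓
Row 5: (5,2)A 0/2 ✗ · (5,3)B 2/4 ✓ · (5,4)B 2/3 ✓ · (5,5)A 1/2 ✓
Row 6: (6,1)B 0/0 ✓ · (6,3)A 0/1 ✗

(1,1), (1,2), (5,2), (6,3)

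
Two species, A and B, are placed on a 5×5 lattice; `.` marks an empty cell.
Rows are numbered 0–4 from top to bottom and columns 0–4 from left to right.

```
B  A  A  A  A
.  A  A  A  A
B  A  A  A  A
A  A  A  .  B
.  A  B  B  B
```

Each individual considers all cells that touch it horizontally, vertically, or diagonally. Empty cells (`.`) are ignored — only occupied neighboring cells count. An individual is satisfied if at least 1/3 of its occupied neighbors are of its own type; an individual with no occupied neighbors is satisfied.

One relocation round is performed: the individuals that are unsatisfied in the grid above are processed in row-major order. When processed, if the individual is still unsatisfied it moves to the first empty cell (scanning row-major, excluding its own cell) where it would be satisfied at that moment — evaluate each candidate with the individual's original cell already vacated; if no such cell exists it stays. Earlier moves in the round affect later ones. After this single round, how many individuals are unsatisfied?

Initially unsatisfied (in order): (0,0), (2,0), (4,2).
  (0,0) → (3,3).
  (2,0): no empty cell satisfies it; stays.
  (4,2): now satisfied by earlier moves; stays.
Resulting grid:
. A A A A
. A A A A
B A A A A
A A A B B
. A B B B
Unsatisfied now: (2,0).

1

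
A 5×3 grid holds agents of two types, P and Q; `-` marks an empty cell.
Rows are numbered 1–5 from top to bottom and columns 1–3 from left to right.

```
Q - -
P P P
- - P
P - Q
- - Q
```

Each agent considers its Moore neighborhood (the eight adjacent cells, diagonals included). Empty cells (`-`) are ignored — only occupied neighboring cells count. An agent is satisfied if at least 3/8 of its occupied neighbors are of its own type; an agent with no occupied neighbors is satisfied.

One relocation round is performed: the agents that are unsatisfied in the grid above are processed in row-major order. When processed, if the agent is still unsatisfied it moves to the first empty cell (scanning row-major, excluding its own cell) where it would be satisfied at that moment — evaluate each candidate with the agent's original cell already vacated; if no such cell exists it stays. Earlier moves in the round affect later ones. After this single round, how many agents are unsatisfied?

Initially unsatisfied (in order): (1,1).
  (1,1) → (4,2).
Resulting grid:
- - -
P P P
- - P
P Q Q
- - Q
Unsatisfied now: (4,1).

1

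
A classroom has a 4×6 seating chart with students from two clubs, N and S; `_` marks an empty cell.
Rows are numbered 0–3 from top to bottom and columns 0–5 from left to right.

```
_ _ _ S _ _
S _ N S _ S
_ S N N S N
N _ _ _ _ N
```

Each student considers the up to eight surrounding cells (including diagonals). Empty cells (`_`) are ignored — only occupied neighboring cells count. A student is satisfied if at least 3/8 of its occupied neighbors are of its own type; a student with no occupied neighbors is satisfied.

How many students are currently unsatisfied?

Row 0: (0,3)S 1/2 satisfied
Row 1: (1,0)S 1/1 satisfied · (1,2)N 2/5 satisfied · (1,3)S 2/5 satisfied · (1,5)S 1/2 satisfied
Row 2: (2,1)S 1/4 not · (2,2)N 2/4 satisfied · (2,3)N 2/4 satisfied · (2,4)S 2/5 satisfied · (2,5)N 1/3 not
Row 3: (3,0)N 0/1 not · (3,5)N 1/2 satisfied
Unsatisfied: (2,1), (2,5), (3,0) — 3 in total.

3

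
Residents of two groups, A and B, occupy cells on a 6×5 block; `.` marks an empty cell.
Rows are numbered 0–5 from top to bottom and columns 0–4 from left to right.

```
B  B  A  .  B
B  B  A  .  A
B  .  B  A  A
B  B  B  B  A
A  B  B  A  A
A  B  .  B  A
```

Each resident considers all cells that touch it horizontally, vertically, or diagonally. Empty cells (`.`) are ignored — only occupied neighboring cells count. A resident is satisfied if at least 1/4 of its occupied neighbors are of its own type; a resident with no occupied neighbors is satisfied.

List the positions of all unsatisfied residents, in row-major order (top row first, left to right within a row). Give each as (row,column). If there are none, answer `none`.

(0,0)B 3/3 satisfied
(0,1)B 3/5 satisfied
(0,2)A 1/3 satisfied
(0,4)B 0/1 not
(1,0)B 4/4 satisfied
(1,1)B 5/7 satisfied
(1,2)A 2/5 satisfied
(1,4)A 2/3 satisfied
(2,0)B 4/4 satisfied
(2,2)B 4/6 satisfied
(2,3)A 4/7 satisfied
(2,4)A 3/4 satisfied
(3,0)B 3/4 satisfied
(3,1)B 6/7 satisfied
(3,2)B 5/7 satisfied
(3,3)B 3/8 satisfied
(3,4)A 4/5 satisfied
(4,0)A 1/5 not
(4,1)B 5/7 satisfied
(4,2)B 6/7 satisfied
(4,3)A 3/7 satisfied
(4,4)A 3/5 satisfied
(5,0)A 1/3 satisfied
(5,1)B 2/4 satisfied
(5,3)B 1/4 satisfied
(5,4)A 2/3 satisfied

(0,4), (4,0)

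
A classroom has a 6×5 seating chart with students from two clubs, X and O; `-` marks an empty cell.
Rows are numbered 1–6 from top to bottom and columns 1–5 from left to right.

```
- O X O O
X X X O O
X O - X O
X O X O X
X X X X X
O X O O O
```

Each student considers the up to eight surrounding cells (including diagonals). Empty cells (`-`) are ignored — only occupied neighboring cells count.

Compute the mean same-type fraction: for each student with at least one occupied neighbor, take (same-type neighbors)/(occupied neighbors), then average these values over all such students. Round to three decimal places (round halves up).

0.463

(1,2)O 0/4
(1,3)X 2/5
(1,4)O 3/5
(1,5)O 3/3
(2,1)X 2/4
(2,2)X 4/6
(2,3)X 3/7
(2,4)O 4/7
(2,5)O 4/5
(3,1)X 3/5
(3,2)O 1/7
(3,4)X 3/7
(3,5)O 3/5
(4,1)X 3/5
(4,2)O 1/7
(4,3)X 4/7
(4,4)O 1/7
(4,5)X 3/5
(5,1)X 3/5
(5,2)X 5/8
(5,3)X 4/8
(5,4)X 4/8
(5,5)X 2/5
(6,1)O 0/3
(6,2)X 3/5
(6,3)O 1/5
(6,4)O 2/5
(6,5)O 1/3
Sum over 28 students: 0/4 + 2/5 + 3/5 + 3/3 + 2/4 + 4/6 + 3/7 + 4/7 + 4/5 + 3/5 + 1/7 + 3/7 + 3/5 + 3/5 + 1/7 + 4/7 + 1/7 + 3/5 + 3/5 + 5/8 + 4/8 + 4/8 + 2/5 + 0/3 + 3/5 + 1/5 + 2/5 + 1/3 = 3627/280; mean = 3627/280 ÷ 28 = 3627/7840 = 0.462627… → 0.463.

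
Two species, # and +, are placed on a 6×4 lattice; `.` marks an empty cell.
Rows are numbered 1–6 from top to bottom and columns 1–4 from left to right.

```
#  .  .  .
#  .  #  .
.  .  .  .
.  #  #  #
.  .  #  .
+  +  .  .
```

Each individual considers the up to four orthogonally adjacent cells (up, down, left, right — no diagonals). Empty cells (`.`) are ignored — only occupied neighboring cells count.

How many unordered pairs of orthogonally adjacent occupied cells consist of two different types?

0

Scan each occupied cell's neighbors to the right and below so each pair is counted once.
Row 1: #(1,1)–#(2,1)=  → 0/1 unlike.
Row 4: #(4,2)–#(4,3)= #(4,3)–#(4,4)= #(4,3)–#(5,3)=  → 0/3 unlike.
Row 6: +(6,1)–+(6,2)=  → 0/1 unlike.
Total adjacent occupied pairs: 5; unlike-type pairs: 0.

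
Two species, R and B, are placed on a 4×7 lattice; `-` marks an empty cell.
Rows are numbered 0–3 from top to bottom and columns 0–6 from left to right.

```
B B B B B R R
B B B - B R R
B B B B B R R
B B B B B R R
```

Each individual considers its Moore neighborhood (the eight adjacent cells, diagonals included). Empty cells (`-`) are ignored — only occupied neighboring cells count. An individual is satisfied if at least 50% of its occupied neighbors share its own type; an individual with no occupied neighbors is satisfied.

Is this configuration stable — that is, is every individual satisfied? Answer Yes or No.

Row 0: (0,0)B 3/3 satisfied · (0,1)B 5/5 satisfied · (0,2)B 4/4 satisfied · (0,3)B 4/4 satisfied · (0,4)B 2/4 satisfied · (0,5)R 3/5 satisfied · (0,6)R 3/3 satisfied
Row 1: (1,0)B 5/5 satisfied · (1,1)B 8/8 satisfied · (1,2)B 7/7 satisfied · (1,4)B 4/7 satisfied · (1,5)R 5/8 satisfied · (1,6)R 5/5 satisfied
Row 2: (2,0)B 5/5 satisfied · (2,1)B 8/8 satisfied · (2,2)B 7/7 satisfied · (2,3)B 7/7 satisfied · (2,4)B 4/7 satisfied · (2,5)R 5/8 satisfied · (2,6)R 5/5 satisfied
Row 3: (3,0)B 3/3 satisfied · (3,1)B 5/5 satisfied · (3,2)B 5/5 satisfied · (3,3)B 5/5 satisfied · (3,4)B 3/5 satisfied · (3,5)R 3/5 satisfied · (3,6)R 3/3 satisfied
All meet the threshold, so the configuration is stable.

Yes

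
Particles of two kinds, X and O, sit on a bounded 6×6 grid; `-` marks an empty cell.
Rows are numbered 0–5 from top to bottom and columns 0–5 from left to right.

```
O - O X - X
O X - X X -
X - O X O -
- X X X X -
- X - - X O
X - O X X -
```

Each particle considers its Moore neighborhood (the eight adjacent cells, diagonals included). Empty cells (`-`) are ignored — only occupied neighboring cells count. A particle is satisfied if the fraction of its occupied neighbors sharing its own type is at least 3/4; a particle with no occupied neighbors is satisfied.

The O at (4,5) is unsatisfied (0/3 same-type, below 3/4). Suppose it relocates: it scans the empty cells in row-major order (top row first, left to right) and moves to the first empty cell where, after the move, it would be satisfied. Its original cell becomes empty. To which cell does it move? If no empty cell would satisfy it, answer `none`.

Vacating (4,5). Empty cells in order:
  (0,1): 3/4 same-type → satisfied — stop here.

(0,1)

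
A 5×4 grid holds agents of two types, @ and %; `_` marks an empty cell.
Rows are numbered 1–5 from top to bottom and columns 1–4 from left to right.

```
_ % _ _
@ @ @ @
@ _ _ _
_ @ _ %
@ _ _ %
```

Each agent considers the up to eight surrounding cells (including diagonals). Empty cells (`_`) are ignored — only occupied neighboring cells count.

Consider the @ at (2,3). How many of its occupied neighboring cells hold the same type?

Occupied neighbors of (2,3): (1,2)=%, (2,2)=@, (2,4)=@.
Same type (@): 2 of 3.

2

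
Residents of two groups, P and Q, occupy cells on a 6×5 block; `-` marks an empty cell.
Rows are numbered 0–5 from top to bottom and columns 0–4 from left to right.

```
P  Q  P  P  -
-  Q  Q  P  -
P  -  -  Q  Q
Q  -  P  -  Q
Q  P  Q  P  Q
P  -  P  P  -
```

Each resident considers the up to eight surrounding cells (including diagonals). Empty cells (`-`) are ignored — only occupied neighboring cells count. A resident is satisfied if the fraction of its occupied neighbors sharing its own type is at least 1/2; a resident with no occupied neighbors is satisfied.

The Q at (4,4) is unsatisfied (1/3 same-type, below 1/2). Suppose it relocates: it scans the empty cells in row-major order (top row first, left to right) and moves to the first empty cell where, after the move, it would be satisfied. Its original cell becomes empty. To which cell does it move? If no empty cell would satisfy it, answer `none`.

(1,0)

Vacating (4,4). Empty cells in order:
  (0,4): 0/2 same-type → still unsatisfied.
  (1,0): 2/4 same-type → satisfied — stop here.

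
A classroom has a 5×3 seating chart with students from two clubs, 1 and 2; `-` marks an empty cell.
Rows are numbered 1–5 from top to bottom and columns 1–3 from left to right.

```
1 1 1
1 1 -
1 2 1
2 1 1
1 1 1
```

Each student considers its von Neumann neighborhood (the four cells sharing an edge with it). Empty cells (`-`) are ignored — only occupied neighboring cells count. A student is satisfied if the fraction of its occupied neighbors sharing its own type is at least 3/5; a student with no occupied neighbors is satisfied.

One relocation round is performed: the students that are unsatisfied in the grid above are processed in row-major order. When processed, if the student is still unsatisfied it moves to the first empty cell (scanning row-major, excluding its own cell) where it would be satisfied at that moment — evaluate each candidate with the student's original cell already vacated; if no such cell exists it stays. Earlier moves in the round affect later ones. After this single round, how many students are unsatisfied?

4

Initially unsatisfied (in order): (3,1), (3,2), (3,3), (4,1), (4,2), (5,1).
  (3,1) → (2,3).
  (3,2): no empty cell satisfies it; stays.
  (3,3): now satisfied by earlier moves; stays.
  (4,1): no empty cell satisfies it; stays.
  (4,2): no empty cell satisfies it; stays.
  (5,1): no empty cell satisfies it; stays.
Resulting grid:
1 1 1
1 1 1
- 2 1
2 1 1
1 1 1
Unsatisfied now: (3,2), (4,1), (4,2), (5,1).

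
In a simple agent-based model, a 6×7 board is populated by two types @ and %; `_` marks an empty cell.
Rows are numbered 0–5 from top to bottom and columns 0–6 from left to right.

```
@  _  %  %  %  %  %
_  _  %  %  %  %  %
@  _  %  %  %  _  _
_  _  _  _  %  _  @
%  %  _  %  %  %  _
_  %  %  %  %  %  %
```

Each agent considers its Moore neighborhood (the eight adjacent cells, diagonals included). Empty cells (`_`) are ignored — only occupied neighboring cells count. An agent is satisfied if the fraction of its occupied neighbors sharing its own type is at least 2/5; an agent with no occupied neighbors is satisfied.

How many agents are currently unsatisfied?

Row 0: (0,0)@ 0/0 satisfied · (0,2)% 3/3 satisfied · (0,3)% 5/5 satisfied · (0,4)% 5/5 satisfied · (0,5)% 5/5 satisfied · (0,6)% 3/3 satisfied
Row 1: (1,2)% 5/5 satisfied · (1,3)% 8/8 satisfied · (1,4)% 7/7 satisfied · (1,5)% 6/6 satisfied · (1,6)% 3/3 satisfied
Row 2: (2,0)@ 0/0 satisfied · (2,2)% 3/3 satisfied · (2,3)% 6/6 satisfied · (2,4)% 5/5 satisfied
Row 3: (3,4)% 5/5 satisfied · (3,6)@ 0/1 not
Row 4: (4,0)% 2/2 satisfied · (4,1)% 3/3 satisfied · (4,3)% 5/5 satisfied · (4,4)% 6/6 satisfied · (4,5)% 5/6 satisfied
Row 5: (5,1)% 3/3 satisfied · (5,2)% 4/4 satisfied · (5,3)% 4/4 satisfied · (5,4)% 5/5 satisfied · (5,5)% 4/4 satisfied · (5,6)% 2/2 satisfied
Unsatisfied: (3,6) — 1 in total.

1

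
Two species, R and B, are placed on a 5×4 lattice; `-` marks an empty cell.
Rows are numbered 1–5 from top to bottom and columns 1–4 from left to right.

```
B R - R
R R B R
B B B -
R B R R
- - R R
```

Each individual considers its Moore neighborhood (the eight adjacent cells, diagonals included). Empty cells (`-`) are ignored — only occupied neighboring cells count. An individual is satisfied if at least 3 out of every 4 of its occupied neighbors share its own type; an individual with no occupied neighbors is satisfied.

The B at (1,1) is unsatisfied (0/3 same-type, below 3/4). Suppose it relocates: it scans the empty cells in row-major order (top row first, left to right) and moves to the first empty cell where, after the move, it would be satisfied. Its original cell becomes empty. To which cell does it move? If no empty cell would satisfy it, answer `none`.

none

Vacating (1,1). Empty cells in order:
  (1,3): 1/5 same-type → still unsatisfied.
  (3,4): 2/5 same-type → still unsatisfied.
  (5,1): 1/2 same-type → still unsatisfied.
  (5,2): 1/4 same-type → still unsatisfied.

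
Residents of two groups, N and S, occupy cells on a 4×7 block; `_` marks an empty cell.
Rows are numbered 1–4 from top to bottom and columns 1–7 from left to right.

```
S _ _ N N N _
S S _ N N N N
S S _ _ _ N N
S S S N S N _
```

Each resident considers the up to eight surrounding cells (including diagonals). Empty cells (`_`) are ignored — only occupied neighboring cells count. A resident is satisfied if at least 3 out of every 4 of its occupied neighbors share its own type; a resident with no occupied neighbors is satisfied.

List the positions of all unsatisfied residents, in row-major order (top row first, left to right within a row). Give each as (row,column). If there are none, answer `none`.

(4,3), (4,4), (4,5), (4,6)

Row 1: (1,1)S 2/2 satisfied · (1,4)N 3/3 satisfied · (1,5)N 5/5 satisfied · (1,6)N 4/4 satisfied
Row 2: (2,1)S 4/4 satisfied · (2,2)S 4/4 satisfied · (2,4)N 3/3 satisfied · (2,5)N 6/6 satisfied · (2,6)N 6/6 satisfied · (2,7)N 4/4 satisfied
Row 3: (3,1)S 5/5 satisfied · (3,2)S 6/6 satisfied · (3,6)N 5/6 satisfied · (3,7)N 4/4 satisfied
Row 4: (4,1)S 3/3 satisfied · (4,2)S 4/4 satisfied · (4,3)S 2/3 not · (4,4)N 0/2 not · (4,5)S 0/3 not · (4,6)N 2/3 not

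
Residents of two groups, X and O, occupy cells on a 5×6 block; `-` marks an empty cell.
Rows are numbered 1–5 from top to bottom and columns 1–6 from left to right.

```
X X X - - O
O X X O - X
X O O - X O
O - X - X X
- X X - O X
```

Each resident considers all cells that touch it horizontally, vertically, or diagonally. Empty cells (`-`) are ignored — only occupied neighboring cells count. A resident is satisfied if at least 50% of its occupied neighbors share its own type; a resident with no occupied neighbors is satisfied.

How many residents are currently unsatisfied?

10

(1,1)X 2/3 ✓
(1,2)X 4/5 ✓
(1,3)X 3/4 ✓
(1,6)O 0/1 ✗
(2,1)O 1/5 ✗
(2,2)X 5/8 ✓
(2,3)X 3/6 ✓
(2,4)O 1/4 ✗
(2,6)X 1/3 ✗
(3,1)X 1/4 ✗
(3,2)O 3/7 ✗
(3,3)O 2/5 ✗
(3,5)X 3/5 ✓
(3,6)O 0/4 ✗
(4,1)O 1/3 ✗
(4,3)X 2/4 ✓
(4,5)X 3/5 ✓
(4,6)X 3/5 ✓
(5,2)X 2/3 ✓
(5,3)X 2/2 ✓
(5,5)O 0/3 ✗
(5,6)X 2/3 ✓
Unsatisfied: (1,6), (2,1), (2,4), (2,6), (3,1), (3,2), (3,3), (3,6), (4,1), (5,5) — 10 in total.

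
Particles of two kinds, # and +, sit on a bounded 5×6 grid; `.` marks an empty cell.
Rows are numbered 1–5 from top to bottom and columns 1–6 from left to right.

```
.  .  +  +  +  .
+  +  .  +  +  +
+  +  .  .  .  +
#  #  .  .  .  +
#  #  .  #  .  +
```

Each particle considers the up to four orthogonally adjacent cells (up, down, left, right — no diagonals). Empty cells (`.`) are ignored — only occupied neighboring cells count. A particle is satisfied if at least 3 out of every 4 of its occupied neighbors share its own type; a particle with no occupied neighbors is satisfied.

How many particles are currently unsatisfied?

(1,3)+ 1/1 ✓
(1,4)+ 3/3 ✓
(1,5)+ 2/2 ✓
(2,1)+ 2/2 ✓
(2,2)+ 2/2 ✓
(2,4)+ 2/2 ✓
(2,5)+ 3/3 ✓
(2,6)+ 2/2 ✓
(3,1)+ 2/3 ✗
(3,2)+ 2/3 ✗
(3,6)+ 2/2 ✓
(4,1)# 2/3 ✗
(4,2)# 2/3 ✗
(4,6)+ 2/2 ✓
(5,1)# 2/2 ✓
(5,2)# 2/2 ✓
(5,4)# 0/0 ✓
(5,6)+ 1/1 ✓
Unsatisfied: (3,1), (3,2), (4,1), (4,2) — 4 in total.

4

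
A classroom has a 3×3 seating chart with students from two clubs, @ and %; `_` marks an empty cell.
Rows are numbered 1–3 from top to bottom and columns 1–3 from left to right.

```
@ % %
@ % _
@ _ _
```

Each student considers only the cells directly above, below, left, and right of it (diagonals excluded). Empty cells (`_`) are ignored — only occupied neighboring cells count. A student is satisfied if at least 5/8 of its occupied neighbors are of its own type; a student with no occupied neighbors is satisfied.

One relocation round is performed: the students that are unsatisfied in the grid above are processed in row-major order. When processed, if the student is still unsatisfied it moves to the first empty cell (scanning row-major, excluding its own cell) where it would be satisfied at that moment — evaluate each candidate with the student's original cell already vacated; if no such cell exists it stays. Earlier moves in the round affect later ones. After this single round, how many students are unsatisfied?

2

Initially unsatisfied (in order): (1,1), (2,2).
  (1,1) → (3,3).
  (2,2): no empty cell satisfies it; stays.
Resulting grid:
_ % %
@ % _
@ _ @
Unsatisfied now: (2,1), (2,2).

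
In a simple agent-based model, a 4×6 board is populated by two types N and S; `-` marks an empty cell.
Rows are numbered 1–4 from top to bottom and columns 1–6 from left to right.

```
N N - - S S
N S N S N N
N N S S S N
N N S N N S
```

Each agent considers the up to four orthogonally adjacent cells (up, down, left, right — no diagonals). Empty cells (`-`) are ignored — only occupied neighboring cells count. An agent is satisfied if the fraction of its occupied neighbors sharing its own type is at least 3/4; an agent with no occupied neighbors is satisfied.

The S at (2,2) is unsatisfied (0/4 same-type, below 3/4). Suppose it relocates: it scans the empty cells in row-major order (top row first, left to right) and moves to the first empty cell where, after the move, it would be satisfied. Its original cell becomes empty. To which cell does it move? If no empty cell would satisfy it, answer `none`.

Vacating (2,2). Empty cells in order:
  (1,3): 0/2 same-type → still unsatisfied.
  (1,4): 2/2 same-type → satisfied — stop here.

(1,4)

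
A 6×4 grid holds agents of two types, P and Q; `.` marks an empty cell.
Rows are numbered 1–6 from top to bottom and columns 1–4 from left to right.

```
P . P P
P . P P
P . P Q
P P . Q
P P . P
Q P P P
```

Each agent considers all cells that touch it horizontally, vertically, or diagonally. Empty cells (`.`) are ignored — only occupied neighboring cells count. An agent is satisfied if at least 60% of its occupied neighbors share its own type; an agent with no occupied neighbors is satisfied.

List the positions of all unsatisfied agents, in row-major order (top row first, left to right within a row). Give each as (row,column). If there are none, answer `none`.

(1,1)P 1/1 ✓
(1,3)P 3/3 ✓
(1,4)P 3/3 ✓
(2,1)P 2/2 ✓
(2,3)P 4/5 ✓
(2,4)P 4/5 ✓
(3,1)P 3/3 ✓
(3,3)P 3/5 ✓
(3,4)Q 1/4 ✗
(4,1)P 4/4 ✓
(4,2)P 5/5 ✓
(4,4)Q 1/3 ✗
(5,1)P 4/5 ✓
(5,2)P 5/6 ✓
(5,4)P 2/3 ✓
(6,1)Q 0/3 ✗
(6,2)P 3/4 ✓
(6,3)P 4/4 ✓
(6,4)P 2/2 ✓

(3,4), (4,4), (6,1)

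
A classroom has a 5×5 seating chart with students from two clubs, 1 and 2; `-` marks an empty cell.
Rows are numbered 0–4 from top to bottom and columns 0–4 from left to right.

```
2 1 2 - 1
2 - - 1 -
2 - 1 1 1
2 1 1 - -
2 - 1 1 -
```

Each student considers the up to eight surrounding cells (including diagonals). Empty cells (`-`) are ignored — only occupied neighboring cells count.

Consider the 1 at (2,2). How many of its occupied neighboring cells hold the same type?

Occupied neighbors of (2,2): (1,3)=1, (2,3)=1, (3,1)=1, (3,2)=1.
Same type (1): 4 of 4.

4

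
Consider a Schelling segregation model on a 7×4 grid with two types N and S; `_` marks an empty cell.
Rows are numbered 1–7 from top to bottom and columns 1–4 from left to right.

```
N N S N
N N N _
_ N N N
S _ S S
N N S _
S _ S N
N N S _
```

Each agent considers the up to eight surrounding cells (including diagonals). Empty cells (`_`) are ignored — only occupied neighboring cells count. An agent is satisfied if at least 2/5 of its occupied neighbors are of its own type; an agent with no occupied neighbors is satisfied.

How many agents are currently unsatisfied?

9

Row 1: (1,1)N 3/3 ✓ · (1,2)N 4/5 ✓ · (1,3)S 0/4 ✗ · (1,4)N 1/2 ✓
Row 2: (2,1)N 4/4 ✓ · (2,2)N 6/7 ✓ · (2,3)N 6/7 ✓
Row 3: (3,2)N 4/6 ✓ · (3,3)N 4/6 ✓ · (3,4)N 2/4 ✓
Row 4: (4,1)S 0/3 ✗ · (4,3)S 2/6 ✗ · (4,4)S 2/4 ✓
Row 5: (5,1)N 1/3 ✗ · (5,2)N 1/6 ✗ · (5,3)S 3/5 ✓
Row 6: (6,1)S 0/4 ✗ · (6,3)S 2/5 ✓ · (6,4)N 0/3 ✗
Row 7: (7,1)N 1/2 ✓ · (7,2)N 1/4 ✗ · (7,3)S 1/3 ✗
Unsatisfied: (1,3), (4,1), (4,3), (5,1), (5,2), (6,1), (6,4), (7,2), (7,3) — 9 in total.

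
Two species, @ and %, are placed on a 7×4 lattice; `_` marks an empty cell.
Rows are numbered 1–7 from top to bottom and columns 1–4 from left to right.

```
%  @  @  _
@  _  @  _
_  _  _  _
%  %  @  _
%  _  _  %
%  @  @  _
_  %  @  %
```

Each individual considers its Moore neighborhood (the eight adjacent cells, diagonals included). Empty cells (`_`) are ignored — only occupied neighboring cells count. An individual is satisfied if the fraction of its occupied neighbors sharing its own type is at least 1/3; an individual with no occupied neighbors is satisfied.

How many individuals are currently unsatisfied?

5

(1,1)% 0/2 not
(1,2)@ 3/4 satisfied
(1,3)@ 2/2 satisfied
(2,1)@ 1/2 satisfied
(2,3)@ 2/2 satisfied
(4,1)% 2/2 satisfied
(4,2)% 2/3 satisfied
(4,3)@ 0/2 not
(5,1)% 3/4 satisfied
(5,4)% 0/2 not
(6,1)% 2/3 satisfied
(6,2)@ 2/5 satisfied
(6,3)@ 2/5 satisfied
(7,2)% 1/4 not
(7,3)@ 2/4 satisfied
(7,4)% 0/2 not
Unsatisfied: (1,1), (4,3), (5,4), (7,2), (7,4) — 5 in total.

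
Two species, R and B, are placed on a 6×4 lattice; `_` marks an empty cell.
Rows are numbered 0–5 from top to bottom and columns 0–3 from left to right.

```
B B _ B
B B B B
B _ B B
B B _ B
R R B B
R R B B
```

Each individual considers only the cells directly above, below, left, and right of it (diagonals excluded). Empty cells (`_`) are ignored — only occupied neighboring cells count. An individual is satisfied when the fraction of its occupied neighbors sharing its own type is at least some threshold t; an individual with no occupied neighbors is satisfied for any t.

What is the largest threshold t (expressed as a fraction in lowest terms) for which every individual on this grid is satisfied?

1/2

(0,0)B 2/2
(0,1)B 2/2
(0,3)B 1/1
(1,0)B 3/3
(1,1)B 3/3
(1,2)B 3/3
(1,3)B 3/3
(2,0)B 2/2
(2,2)B 2/2
(2,3)B 3/3
(3,0)B 2/3
(3,1)B 1/2
(3,3)B 2/2
(4,0)R 2/3
(4,1)R 2/4
(4,2)B 2/3
(4,3)B 3/3
(5,0)R 2/2
(5,1)R 2/3
(5,2)B 2/3
(5,3)B 2/2
The smallest same-type fraction is 1/2 at (3,1), which reduces to 1/2. Any threshold above that leaves this individual unsatisfied.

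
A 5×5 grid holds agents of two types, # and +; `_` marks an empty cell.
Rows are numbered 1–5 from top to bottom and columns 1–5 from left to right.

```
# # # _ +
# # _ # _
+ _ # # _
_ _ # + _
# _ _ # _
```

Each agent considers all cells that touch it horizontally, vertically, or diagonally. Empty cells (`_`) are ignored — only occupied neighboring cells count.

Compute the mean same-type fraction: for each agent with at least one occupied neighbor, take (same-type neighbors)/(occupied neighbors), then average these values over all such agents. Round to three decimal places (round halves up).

0.626

Row 1: (1,1)# 3/3 · (1,2)# 4/4 · (1,3)# 3/3 · (1,5)+ 0/1
Row 2: (2,1)# 3/4 · (2,2)# 5/6 · (2,4)# 3/4
Row 3: (3,1)+ 0/2 · (3,3)# 4/5 · (3,4)# 3/4
Row 4: (4,3)# 3/4 · (4,4)+ 0/4
Row 5: (5,1)# — no occupied neighbors · (5,4)# 1/2
Sum over 13 agents: 3/3 + 4/4 + 3/3 + 0/1 + 3/4 + 5/6 + 3/4 + 0/2 + 4/5 + 3/4 + 3/4 + 0/4 + 1/2 = 122/15; mean = 122/15 ÷ 13 = 122/195 = 0.625641… → 0.626.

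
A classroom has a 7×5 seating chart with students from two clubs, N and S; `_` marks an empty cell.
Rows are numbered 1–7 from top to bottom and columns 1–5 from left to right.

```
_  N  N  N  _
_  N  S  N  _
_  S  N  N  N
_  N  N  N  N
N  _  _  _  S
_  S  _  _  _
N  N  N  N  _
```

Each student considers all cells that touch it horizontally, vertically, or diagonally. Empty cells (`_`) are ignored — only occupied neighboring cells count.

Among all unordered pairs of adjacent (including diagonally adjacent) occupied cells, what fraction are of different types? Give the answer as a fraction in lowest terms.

Scan each occupied cell's neighbors to the right and below (and the two forward diagonals) so each pair is counted once.
From row 1: 3 unlike of 9 pairs (running 3/9).
From row 2: 5 unlike of 10 pairs (running 8/19).
From row 3: 3 unlike of 13 pairs (running 11/32).
From row 4: 2 unlike of 6 pairs (running 13/38).
From row 5: 1 unlike of 1 pairs (running 14/39).
From row 6: 3 unlike of 3 pairs (running 17/42).
From row 7: 0 unlike of 3 pairs (running 17/45).
Total adjacent occupied pairs: 45; unlike-type pairs: 17.
17/45 is already in lowest terms.

17/45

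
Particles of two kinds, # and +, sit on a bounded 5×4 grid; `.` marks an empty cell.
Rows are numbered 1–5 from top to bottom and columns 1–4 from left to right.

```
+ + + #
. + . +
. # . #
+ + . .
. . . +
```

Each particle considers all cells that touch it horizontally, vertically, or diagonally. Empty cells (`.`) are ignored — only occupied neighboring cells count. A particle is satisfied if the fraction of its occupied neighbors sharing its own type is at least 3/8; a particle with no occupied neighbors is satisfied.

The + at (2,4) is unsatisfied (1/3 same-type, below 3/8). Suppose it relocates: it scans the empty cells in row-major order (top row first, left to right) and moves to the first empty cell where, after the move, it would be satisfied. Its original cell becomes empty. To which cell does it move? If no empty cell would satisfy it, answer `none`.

Vacating (2,4). Empty cells in order:
  (2,1): 3/4 same-type → satisfied — stop here.

(2,1)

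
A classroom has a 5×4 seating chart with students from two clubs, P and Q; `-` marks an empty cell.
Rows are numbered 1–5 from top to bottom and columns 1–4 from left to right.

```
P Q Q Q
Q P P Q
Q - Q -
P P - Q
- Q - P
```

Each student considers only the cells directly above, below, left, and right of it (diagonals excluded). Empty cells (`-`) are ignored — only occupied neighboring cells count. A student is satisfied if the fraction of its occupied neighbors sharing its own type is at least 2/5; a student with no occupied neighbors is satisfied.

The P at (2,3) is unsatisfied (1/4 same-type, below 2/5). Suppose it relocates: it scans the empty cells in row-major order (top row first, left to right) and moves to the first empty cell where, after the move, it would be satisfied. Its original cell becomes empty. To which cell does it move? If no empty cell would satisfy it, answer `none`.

(3,2)

Vacating (2,3). Empty cells in order:
  (3,2): 2/4 same-type → satisfied — stop here.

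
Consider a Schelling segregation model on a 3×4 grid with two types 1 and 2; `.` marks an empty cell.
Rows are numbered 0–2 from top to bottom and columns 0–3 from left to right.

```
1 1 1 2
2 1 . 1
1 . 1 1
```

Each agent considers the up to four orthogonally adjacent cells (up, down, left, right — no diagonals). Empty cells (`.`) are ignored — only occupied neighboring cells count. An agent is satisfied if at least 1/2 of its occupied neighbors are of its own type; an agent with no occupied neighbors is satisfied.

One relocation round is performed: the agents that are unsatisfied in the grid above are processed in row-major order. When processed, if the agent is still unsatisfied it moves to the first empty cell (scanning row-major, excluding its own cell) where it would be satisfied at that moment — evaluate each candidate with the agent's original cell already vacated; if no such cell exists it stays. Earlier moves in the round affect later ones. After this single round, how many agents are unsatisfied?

Initially unsatisfied (in order): (0,3), (1,0), (2,0).
  (0,3): no empty cell satisfies it; stays.
  (1,0): no empty cell satisfies it; stays.
  (2,0) → (1,2).
Resulting grid:
1 1 1 2
2 1 1 1
. . 1 1
Unsatisfied now: (0,3), (1,0).

2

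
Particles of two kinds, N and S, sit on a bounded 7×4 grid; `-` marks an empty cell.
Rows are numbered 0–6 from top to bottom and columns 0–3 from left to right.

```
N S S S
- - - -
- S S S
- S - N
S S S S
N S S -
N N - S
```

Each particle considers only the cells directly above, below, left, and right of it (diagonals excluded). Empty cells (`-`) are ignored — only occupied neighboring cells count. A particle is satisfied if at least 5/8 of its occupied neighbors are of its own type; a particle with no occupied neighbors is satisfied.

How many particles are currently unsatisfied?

9

(0,0)N 0/1 not
(0,1)S 1/2 not
(0,2)S 2/2 satisfied
(0,3)S 1/1 satisfied
(2,1)S 2/2 satisfied
(2,2)S 2/2 satisfied
(2,3)S 1/2 not
(3,1)S 2/2 satisfied
(3,3)N 0/2 not
(4,0)S 1/2 not
(4,1)S 4/4 satisfied
(4,2)S 3/3 satisfied
(4,3)S 1/2 not
(5,0)N 1/3 not
(5,1)S 2/4 not
(5,2)S 2/2 satisfied
(6,0)N 2/2 satisfied
(6,1)N 1/2 not
(6,3)S 0/0 satisfied
Unsatisfied: (0,0), (0,1), (2,3), (3,3), (4,0), (4,3), (5,0), (5,1), (6,1) — 9 in total.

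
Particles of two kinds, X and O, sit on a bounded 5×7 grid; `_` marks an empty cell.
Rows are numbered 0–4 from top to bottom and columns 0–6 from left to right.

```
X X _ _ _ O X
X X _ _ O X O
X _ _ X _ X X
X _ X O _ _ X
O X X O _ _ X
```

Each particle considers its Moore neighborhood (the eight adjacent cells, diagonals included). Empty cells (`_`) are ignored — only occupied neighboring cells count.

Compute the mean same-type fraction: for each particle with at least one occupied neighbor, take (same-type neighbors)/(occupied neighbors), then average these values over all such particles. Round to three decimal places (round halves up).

0.617

(0,0)X 3/3
(0,1)X 3/3
(0,5)O 2/4
(0,6)X 1/3
(1,0)X 4/4
(1,1)X 4/4
(1,4)O 1/4
(1,5)X 3/6
(1,6)O 1/5
(2,0)X 3/3
(2,3)X 1/3
(2,5)X 3/5
(2,6)X 3/4
(3,0)X 2/3
(3,2)X 3/5
(3,3)O 1/4
(3,6)X 3/3
(4,0)O 0/2
(4,1)X 3/4
(4,2)X 2/4
(4,3)O 1/3
(4,6)X 1/1
Sum over 22 particles: 3/3 + 3/3 + 2/4 + 1/3 + 4/4 + 4/4 + 1/4 + 3/6 + 1/5 + 3/3 + 1/3 + 3/5 + 3/4 + 2/3 + 3/5 + 1/4 + 3/3 + 0/2 + 3/4 + 2/4 + 1/3 + 1/1 = 407/30; mean = 407/30 ÷ 22 = 37/60 = 0.616666… → 0.617.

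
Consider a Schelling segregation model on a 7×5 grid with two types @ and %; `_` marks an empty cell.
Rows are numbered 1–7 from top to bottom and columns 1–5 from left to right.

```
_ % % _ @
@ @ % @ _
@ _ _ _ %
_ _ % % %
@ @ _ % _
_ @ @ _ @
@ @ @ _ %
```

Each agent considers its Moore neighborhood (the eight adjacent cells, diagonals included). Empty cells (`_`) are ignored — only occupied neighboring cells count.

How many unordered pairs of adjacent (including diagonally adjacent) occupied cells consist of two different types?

Scan each occupied cell's neighbors to the right and below (and the two forward diagonals) so each pair is counted once.
From row 1: 4 unlike of 8 pairs (running 4/8).
From row 2: 3 unlike of 6 pairs (running 7/14).
From row 3: 0 unlike of 2 pairs (running 7/16).
From row 4: 1 unlike of 6 pairs (running 8/22).
From row 5: 2 unlike of 6 pairs (running 10/28).
From row 6: 1 unlike of 7 pairs (running 11/35).
From row 7: 0 unlike of 2 pairs (running 11/37).
Total adjacent occupied pairs: 37; unlike-type pairs: 11.

11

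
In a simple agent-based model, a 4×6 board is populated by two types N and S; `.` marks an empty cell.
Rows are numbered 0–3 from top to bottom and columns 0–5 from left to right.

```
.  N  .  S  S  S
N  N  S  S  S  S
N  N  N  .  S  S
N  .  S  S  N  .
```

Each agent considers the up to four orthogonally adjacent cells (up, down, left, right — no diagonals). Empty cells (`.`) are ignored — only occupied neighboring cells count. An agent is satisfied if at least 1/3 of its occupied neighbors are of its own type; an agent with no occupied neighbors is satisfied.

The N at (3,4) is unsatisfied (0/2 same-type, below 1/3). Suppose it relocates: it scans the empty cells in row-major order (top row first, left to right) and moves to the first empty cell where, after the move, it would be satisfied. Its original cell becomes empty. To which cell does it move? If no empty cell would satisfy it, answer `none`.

(0,0)

Vacating (3,4). Empty cells in order:
  (0,0): 2/2 same-type → satisfied — stop here.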